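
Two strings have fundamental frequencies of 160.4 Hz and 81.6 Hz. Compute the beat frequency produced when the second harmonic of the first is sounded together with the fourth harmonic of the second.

5.6 Hz

Second harmonic of the first: 2·160.4 = 320.8 Hz.
Fourth harmonic of the second: 4·81.6 = 326.4 Hz.
f_beat = |320.8 − 326.4| = 5.6 Hz.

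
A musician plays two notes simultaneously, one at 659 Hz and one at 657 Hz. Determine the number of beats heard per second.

Beats arise from superposition of two nearby frequencies; the beat rate is |f₁ − f₂|.
|659 − 657| = 2 Hz.

2 Hz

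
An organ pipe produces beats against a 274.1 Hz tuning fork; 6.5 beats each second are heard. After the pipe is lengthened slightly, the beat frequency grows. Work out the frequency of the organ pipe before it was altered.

|f − 274.1| = 6.5, so the organ pipe was at either 267.6 Hz or 280.6 Hz.
A longer pipe has a lower fundamental; the adjustment lowers the organ pipe's frequency.
The beat rate rose, so the adjustment moved the organ pipe further from 274.1 Hz — it was already below the reference.

267.6 Hz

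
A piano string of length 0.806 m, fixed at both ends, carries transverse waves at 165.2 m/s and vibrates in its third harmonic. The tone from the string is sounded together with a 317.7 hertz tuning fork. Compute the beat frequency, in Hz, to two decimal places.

For a string fixed at both ends, f_n = n·v/(2L) = 3·165.2/(2·0.806) = 307.4442 Hz.
f_beat = |307.4442 − 317.7| = 10.26 Hz.

10.26 Hz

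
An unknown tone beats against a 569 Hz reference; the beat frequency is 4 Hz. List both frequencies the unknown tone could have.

|f − 569| = 4, so f = 569 ± 4.

565 Hz or 573 Hz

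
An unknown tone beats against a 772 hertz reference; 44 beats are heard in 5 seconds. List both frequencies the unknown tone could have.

763.2 Hz or 780.8 Hz

Beat frequency = 44/5 = 8.8 Hz.
|f − 772| = 8.8, so f = 772 ± 8.8.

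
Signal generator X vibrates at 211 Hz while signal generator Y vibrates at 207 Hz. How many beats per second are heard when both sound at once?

4 Hz

The beat frequency equals the magnitude of the frequency difference.
|211 − 207| = 4 Hz.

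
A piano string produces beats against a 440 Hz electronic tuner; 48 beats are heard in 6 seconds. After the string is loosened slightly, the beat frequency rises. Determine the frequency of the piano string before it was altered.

432 Hz

Beat frequency = 48/6 = 8 Hz.
|f − 440| = 8, so the piano string was at either 432 Hz or 448 Hz.
Reducing tension lowers a string's frequency; the adjustment lowers the piano string's frequency.
The beat rate rose, so the adjustment moved the piano string further from 440 Hz — it was already below the reference.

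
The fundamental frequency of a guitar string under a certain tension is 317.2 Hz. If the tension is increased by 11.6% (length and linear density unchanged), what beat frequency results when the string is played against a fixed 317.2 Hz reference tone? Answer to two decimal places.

For a string, f ∝ √T, so the new frequency is 317.2·√1.116 = 335.0929 Hz.
f_beat = |335.0929 − 317.2| = 17.89 Hz.

17.89 Hz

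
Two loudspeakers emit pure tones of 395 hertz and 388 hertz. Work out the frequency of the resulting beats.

The beat frequency equals the magnitude of the frequency difference.
|395 − 388| = 7 Hz.

7 Hz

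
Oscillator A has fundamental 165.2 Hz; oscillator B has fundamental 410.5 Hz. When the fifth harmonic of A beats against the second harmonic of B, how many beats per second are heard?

Fifth harmonic of the first: 5·165.2 = 826.0 Hz.
Second harmonic of the second: 2·410.5 = 821.0 Hz.
f_beat = |826.0 − 821.0| = 5.0 Hz.

5.0 Hz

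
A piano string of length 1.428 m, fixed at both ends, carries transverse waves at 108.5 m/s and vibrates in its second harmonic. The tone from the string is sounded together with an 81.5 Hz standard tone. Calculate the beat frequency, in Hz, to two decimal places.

For a string fixed at both ends, f_n = n·v/(2L) = 2·108.5/(2·1.428) = 75.9804 Hz.
f_beat = |75.9804 − 81.5| = 5.52 Hz.

5.52 Hz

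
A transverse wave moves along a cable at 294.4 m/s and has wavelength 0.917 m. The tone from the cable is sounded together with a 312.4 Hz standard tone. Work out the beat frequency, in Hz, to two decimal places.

8.65 Hz

Source frequency f = v/λ = 294.4/0.917 = 321.0469 Hz.
f_beat = |321.0469 − 312.4| = 8.65 Hz.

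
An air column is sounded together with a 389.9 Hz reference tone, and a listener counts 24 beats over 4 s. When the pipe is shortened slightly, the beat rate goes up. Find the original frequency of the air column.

395.9 Hz

Beat frequency = 24/4 = 6 Hz.
|f − 389.9| = 6, so the air column was at either 383.9 Hz or 395.9 Hz.
A shorter pipe has a higher fundamental; the adjustment raises the air column's frequency.
The beat rate rose, so the adjustment moved the air column further from 389.9 Hz — it was already above the reference.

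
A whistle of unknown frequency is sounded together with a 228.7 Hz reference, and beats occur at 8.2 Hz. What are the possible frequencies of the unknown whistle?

|f − 228.7| = 8.2, so f = 228.7 ± 8.2.

220.5 Hz or 236.9 Hz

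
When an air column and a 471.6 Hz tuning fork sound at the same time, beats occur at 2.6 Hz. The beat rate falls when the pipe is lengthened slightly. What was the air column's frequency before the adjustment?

474.2 Hz

|f − 471.6| = 2.6, so the air column was at either 469 Hz or 474.2 Hz.
A longer pipe has a lower fundamental; the adjustment lowers the air column's frequency.
The beat rate fell, so the adjustment moved the air column toward 471.6 Hz — it must have started above the reference.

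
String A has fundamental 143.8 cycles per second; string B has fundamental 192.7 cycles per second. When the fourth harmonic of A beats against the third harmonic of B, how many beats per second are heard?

Fourth harmonic of the first: 4·143.8 = 575.2 Hz.
Third harmonic of the second: 3·192.7 = 578.1 Hz.
f_beat = |575.2 − 578.1| = 2.9 Hz.

2.9 Hz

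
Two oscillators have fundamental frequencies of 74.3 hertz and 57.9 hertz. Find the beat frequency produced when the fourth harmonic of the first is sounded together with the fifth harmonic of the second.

Fourth harmonic of the first: 4·74.3 = 297.2 Hz.
Fifth harmonic of the second: 5·57.9 = 289.5 Hz.
f_beat = |297.2 − 289.5| = 7.7 Hz.

7.7 Hz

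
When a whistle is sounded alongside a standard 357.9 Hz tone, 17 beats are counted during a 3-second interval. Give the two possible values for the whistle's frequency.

Beat frequency = 17/3 = 5.6667 Hz.
|f − 357.9| = 5.6667, so f = 357.9 ± 5.6667.

352.2333 Hz or 363.5667 Hz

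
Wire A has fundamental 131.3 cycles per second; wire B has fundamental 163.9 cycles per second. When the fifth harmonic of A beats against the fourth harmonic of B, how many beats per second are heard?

Fifth harmonic of the first: 5·131.3 = 656.5 Hz.
Fourth harmonic of the second: 4·163.9 = 655.6 Hz.
f_beat = |656.5 − 655.6| = 0.9 Hz.

0.9 Hz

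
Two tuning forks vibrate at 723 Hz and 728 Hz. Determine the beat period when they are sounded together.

0.200 s

f_beat = |723 − 728| = 5 Hz.
Beat period T = 1 / f_beat = 1 / 5 s.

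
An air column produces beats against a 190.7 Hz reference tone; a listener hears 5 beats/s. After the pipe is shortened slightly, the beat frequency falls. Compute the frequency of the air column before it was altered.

|f − 190.7| = 5, so the air column was at either 185.7 Hz or 195.7 Hz.
A shorter pipe has a higher fundamental; the adjustment raises the air column's frequency.
The beat rate fell, so the adjustment moved the air column toward 190.7 Hz — it must have started below the reference.

185.7 Hz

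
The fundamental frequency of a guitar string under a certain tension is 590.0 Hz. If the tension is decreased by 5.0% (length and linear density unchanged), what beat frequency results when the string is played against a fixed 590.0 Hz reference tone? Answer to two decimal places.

For a string, f ∝ √T, so the new frequency is 590.0·√0.950 = 575.0609 Hz.
f_beat = |575.0609 − 590.0| = 14.94 Hz.

14.94 Hz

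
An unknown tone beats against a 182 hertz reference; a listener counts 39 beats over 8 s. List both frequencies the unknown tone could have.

177.125 Hz or 186.875 Hz

Beat frequency = 39/8 = 4.875 Hz.
|f − 182| = 4.875, so f = 182 ± 4.875.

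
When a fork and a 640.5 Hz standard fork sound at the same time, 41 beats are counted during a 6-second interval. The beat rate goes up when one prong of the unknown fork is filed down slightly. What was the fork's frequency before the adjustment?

Beat frequency = 41/6 = 6.8333 Hz.
|f − 640.5| = 6.8333, so the fork was at either 633.6667 Hz or 647.3333 Hz.
Filing a prong removes mass and raises the fork's frequency; the adjustment raises the fork's frequency.
The beat rate rose, so the adjustment moved the fork further from 640.5 Hz — it was already above the reference.

647.3333 Hz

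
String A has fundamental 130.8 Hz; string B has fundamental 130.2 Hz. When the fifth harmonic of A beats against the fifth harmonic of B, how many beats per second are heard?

Fifth harmonic of the first: 5·130.8 = 654.0 Hz.
Fifth harmonic of the second: 5·130.2 = 651.0 Hz.
f_beat = |654.0 − 651.0| = 3.0 Hz.

3.0 Hz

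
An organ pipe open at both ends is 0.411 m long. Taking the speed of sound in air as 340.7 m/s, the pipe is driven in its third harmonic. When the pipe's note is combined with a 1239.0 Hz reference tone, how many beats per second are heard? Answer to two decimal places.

4.43 Hz

Open pipe: f_n = n·v/(2L) = 3·340.7/(2·0.411) = 1243.4307 Hz.
f_beat = |1243.4307 − 1239.0| = 4.43 Hz.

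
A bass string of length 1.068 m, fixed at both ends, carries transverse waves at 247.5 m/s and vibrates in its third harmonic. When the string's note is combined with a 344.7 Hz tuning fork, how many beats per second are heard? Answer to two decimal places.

2.91 Hz

For a string fixed at both ends, f_n = n·v/(2L) = 3·247.5/(2·1.068) = 347.6124 Hz.
f_beat = |347.6124 − 344.7| = 2.91 Hz.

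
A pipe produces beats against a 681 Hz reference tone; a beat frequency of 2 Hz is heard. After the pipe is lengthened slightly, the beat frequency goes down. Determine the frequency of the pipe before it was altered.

|f − 681| = 2, so the pipe was at either 679 Hz or 683 Hz.
A longer pipe has a lower fundamental; the adjustment lowers the pipe's frequency.
The beat rate fell, so the adjustment moved the pipe toward 681 Hz — it must have started above the reference.

683 Hz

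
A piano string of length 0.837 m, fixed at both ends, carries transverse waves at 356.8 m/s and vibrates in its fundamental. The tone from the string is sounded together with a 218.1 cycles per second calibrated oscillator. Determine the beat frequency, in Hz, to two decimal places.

For a string fixed at both ends, f_n = n·v/(2L) = 1·356.8/(2·0.837) = 213.1422 Hz.
f_beat = |213.1422 − 218.1| = 4.96 Hz.

4.96 Hz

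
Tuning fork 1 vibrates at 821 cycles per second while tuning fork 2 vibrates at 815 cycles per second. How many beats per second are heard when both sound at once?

6 Hz

The beat frequency equals the magnitude of the frequency difference.
|821 − 815| = 6 Hz.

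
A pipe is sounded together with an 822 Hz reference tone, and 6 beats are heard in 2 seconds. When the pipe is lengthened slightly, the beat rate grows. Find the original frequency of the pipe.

819 Hz

Beat frequency = 6/2 = 3 Hz.
|f − 822| = 3, so the pipe was at either 819 Hz or 825 Hz.
A longer pipe has a lower fundamental; the adjustment lowers the pipe's frequency.
The beat rate rose, so the adjustment moved the pipe further from 822 Hz — it was already below the reference.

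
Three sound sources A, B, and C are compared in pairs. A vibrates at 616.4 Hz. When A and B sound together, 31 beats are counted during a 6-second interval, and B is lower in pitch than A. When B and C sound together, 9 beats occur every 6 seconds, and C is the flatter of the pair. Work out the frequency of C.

A–B: Beat frequency = 31/6 = 5.1667 Hz.
B is below A, so f_B = 616.4 − 5.1667 = 611.2333 Hz.
B–C: Beat frequency = 9/6 = 1.5 Hz.
C is below B, so f_C = 611.2333 − 1.5 = 609.7333 Hz.

609.7333 Hz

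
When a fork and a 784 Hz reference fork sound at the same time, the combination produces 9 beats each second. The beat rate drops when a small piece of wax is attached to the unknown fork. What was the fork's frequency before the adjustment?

793 Hz

|f − 784| = 9, so the fork was at either 775 Hz or 793 Hz.
Loading a fork with wax lowers its frequency; the adjustment lowers the fork's frequency.
The beat rate fell, so the adjustment moved the fork toward 784 Hz — it must have started above the reference.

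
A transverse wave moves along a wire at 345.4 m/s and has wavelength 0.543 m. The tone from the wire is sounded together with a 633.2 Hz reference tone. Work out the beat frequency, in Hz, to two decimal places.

Source frequency f = v/λ = 345.4/0.543 = 636.0958 Hz.
f_beat = |636.0958 − 633.2| = 2.90 Hz.

2.90 Hz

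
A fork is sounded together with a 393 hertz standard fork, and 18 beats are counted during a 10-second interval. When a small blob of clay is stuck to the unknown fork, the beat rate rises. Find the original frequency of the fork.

391.2 Hz

Beat frequency = 18/10 = 1.8 Hz.
|f − 393| = 1.8, so the fork was at either 391.2 Hz or 394.8 Hz.
Adding mass to a fork lowers its frequency; the adjustment lowers the fork's frequency.
The beat rate rose, so the adjustment moved the fork further from 393 Hz — it was already below the reference.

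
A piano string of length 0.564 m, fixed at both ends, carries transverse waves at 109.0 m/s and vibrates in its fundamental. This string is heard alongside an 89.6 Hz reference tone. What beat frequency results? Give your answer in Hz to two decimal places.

For a string fixed at both ends, f_n = n·v/(2L) = 1·109.0/(2·0.564) = 96.6312 Hz.
f_beat = |96.6312 − 89.6| = 7.03 Hz.

7.03 Hz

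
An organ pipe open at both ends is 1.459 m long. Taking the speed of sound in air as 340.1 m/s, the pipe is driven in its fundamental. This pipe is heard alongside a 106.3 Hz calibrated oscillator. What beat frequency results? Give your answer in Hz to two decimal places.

Open pipe: f_n = n·v/(2L) = 1·340.1/(2·1.459) = 116.5524 Hz.
f_beat = |116.5524 − 106.3| = 10.25 Hz.

10.25 Hz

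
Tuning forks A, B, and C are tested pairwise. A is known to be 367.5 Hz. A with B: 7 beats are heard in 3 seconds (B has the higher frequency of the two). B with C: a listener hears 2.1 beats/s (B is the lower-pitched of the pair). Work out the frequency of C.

A–B: Beat frequency = 7/3 = 2.3333 Hz.
B is above A, so f_B = 367.5 + 2.3333 = 369.8333 Hz.
C is above B, so f_C = 369.8333 + 2.1 = 371.9333 Hz.

371.9333 Hz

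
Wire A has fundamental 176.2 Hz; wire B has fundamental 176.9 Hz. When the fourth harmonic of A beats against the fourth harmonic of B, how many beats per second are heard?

2.8 Hz

Fourth harmonic of the first: 4·176.2 = 704.8 Hz.
Fourth harmonic of the second: 4·176.9 = 707.6 Hz.
f_beat = |704.8 − 707.6| = 2.8 Hz.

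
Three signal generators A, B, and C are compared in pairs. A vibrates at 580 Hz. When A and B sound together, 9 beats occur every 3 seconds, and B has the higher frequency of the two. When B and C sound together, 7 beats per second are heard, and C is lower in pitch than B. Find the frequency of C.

576 Hz

A–B: Beat frequency = 9/3 = 3 Hz.
B is above A, so f_B = 580 + 3 = 583 Hz.
C is below B, so f_C = 583 − 7 = 576 Hz.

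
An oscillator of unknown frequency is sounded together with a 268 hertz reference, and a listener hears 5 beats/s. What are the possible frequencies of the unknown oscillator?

|f − 268| = 5, so f = 268 ± 5.

263 Hz or 273 Hz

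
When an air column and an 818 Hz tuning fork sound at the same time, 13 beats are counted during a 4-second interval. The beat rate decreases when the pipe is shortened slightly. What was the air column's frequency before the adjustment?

Beat frequency = 13/4 = 3.25 Hz.
|f − 818| = 3.25, so the air column was at either 814.75 Hz or 821.25 Hz.
A shorter pipe has a higher fundamental; the adjustment raises the air column's frequency.
The beat rate fell, so the adjustment moved the air column toward 818 Hz — it must have started below the reference.

814.75 Hz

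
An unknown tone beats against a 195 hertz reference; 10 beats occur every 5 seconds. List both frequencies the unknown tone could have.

Beat frequency = 10/5 = 2 Hz.
|f − 195| = 2, so f = 195 ± 2.

193 Hz or 197 Hz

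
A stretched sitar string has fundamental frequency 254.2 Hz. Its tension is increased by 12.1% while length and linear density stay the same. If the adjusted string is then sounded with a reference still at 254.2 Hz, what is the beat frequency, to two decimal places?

14.94 Hz

For a string, f ∝ √T, so the new frequency is 254.2·√1.121 = 269.1401 Hz.
f_beat = |269.1401 − 254.2| = 14.94 Hz.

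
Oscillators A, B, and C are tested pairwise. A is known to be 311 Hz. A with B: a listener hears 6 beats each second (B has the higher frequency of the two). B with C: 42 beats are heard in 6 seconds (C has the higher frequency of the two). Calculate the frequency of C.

B is above A, so f_B = 311 + 6 = 317 Hz.
B–C: Beat frequency = 42/6 = 7 Hz.
C is above B, so f_C = 317 + 7 = 324 Hz.

324 Hz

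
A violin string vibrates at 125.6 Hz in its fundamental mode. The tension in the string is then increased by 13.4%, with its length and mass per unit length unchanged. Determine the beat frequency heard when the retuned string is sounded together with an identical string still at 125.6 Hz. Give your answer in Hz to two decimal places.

For a string, f ∝ √T, so the new frequency is 125.6·√1.134 = 133.7507 Hz.
f_beat = |133.7507 − 125.6| = 8.15 Hz.

8.15 Hz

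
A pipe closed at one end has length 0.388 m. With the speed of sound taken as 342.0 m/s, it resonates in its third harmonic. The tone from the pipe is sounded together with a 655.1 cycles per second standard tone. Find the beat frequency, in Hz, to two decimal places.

5.98 Hz

Closed pipe (odd harmonics): f_n = n·v/(4L) = 3·342.0/(4·0.388) = 661.0825 Hz.
f_beat = |661.0825 − 655.1| = 5.98 Hz.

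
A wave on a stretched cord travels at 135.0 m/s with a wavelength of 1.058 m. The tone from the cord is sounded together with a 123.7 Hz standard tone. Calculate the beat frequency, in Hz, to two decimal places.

3.90 Hz

Source frequency f = v/λ = 135.0/1.058 = 127.5992 Hz.
f_beat = |127.5992 − 123.7| = 3.90 Hz.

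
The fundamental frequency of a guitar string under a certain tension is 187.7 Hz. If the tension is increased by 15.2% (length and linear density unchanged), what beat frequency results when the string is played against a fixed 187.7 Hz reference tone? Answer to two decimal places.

For a string, f ∝ √T, so the new frequency is 187.7·√1.152 = 201.4608 Hz.
f_beat = |201.4608 − 187.7| = 13.76 Hz.

13.76 Hz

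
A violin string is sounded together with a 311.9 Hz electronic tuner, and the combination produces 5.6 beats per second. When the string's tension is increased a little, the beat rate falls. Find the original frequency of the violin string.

306.3 Hz

|f − 311.9| = 5.6, so the violin string was at either 306.3 Hz or 317.5 Hz.
Higher tension means higher frequency; the adjustment raises the violin string's frequency.
The beat rate fell, so the adjustment moved the violin string toward 311.9 Hz — it must have started below the reference.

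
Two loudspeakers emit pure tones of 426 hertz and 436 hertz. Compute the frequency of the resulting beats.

10 Hz

The beat frequency equals the magnitude of the frequency difference.
|426 − 436| = 10 Hz.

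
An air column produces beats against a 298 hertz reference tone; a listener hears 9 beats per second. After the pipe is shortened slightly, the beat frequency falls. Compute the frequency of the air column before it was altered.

|f − 298| = 9, so the air column was at either 289 Hz or 307 Hz.
A shorter pipe has a higher fundamental; the adjustment raises the air column's frequency.
The beat rate fell, so the adjustment moved the air column toward 298 Hz — it must have started below the reference.

289 Hz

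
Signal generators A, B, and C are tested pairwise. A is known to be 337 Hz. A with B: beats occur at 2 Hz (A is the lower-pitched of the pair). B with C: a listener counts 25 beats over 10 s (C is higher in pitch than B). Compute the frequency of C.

B is above A, so f_B = 337 + 2 = 339 Hz.
B–C: Beat frequency = 25/10 = 2.5 Hz.
C is above B, so f_C = 339 + 2.5 = 341.5 Hz.

341.5 Hz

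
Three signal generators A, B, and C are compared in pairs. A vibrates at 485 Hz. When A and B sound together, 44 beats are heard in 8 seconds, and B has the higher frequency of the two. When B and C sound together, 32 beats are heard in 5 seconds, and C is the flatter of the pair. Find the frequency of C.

A–B: Beat frequency = 44/8 = 5.5 Hz.
B is above A, so f_B = 485 + 5.5 = 490.5 Hz.
B–C: Beat frequency = 32/5 = 6.4 Hz.
C is below B, so f_C = 490.5 − 6.4 = 484.1 Hz.

484.1 Hz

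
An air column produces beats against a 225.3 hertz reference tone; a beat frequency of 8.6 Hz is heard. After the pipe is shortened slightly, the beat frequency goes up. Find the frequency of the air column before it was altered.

|f − 225.3| = 8.6, so the air column was at either 216.7 Hz or 233.9 Hz.
A shorter pipe has a higher fundamental; the adjustment raises the air column's frequency.
The beat rate rose, so the adjustment moved the air column further from 225.3 Hz — it was already above the reference.

233.9 Hz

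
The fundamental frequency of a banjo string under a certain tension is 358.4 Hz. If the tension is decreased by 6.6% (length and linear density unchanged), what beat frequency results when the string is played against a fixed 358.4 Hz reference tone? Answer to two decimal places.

12.03 Hz

For a string, f ∝ √T, so the new frequency is 358.4·√0.934 = 346.3709 Hz.
f_beat = |346.3709 − 358.4| = 12.03 Hz.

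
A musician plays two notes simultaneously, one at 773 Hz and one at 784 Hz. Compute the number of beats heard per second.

f_beat = |f₁ − f₂|.
|773 − 784| = 11 Hz.

11 Hz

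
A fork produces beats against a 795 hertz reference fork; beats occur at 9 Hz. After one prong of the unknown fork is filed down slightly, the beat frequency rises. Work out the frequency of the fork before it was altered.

|f − 795| = 9, so the fork was at either 786 Hz or 804 Hz.
Filing a prong removes mass and raises the fork's frequency; the adjustment raises the fork's frequency.
The beat rate rose, so the adjustment moved the fork further from 795 Hz — it was already above the reference.

804 Hz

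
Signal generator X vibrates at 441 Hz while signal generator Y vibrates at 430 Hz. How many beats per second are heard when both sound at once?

11 Hz

The beat frequency equals the magnitude of the frequency difference.
|441 − 430| = 11 Hz.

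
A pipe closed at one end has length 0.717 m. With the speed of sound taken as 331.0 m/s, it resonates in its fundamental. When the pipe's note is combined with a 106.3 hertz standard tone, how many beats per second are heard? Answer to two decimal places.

Closed pipe (odd harmonics): f_n = n·v/(4L) = 1·331.0/(4·0.717) = 115.4114 Hz.
f_beat = |115.4114 − 106.3| = 9.11 Hz.

9.11 Hz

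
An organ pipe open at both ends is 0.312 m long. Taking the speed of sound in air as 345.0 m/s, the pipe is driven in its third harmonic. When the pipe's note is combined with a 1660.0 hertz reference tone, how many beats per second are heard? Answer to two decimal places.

Open pipe: f_n = n·v/(2L) = 3·345.0/(2·0.312) = 1658.6538 Hz.
f_beat = |1658.6538 − 1660.0| = 1.35 Hz.

1.35 Hz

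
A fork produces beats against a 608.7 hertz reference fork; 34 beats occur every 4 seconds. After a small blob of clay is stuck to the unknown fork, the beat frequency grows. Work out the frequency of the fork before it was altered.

Beat frequency = 34/4 = 8.5 Hz.
|f − 608.7| = 8.5, so the fork was at either 600.2 Hz or 617.2 Hz.
Adding mass to a fork lowers its frequency; the adjustment lowers the fork's frequency.
The beat rate rose, so the adjustment moved the fork further from 608.7 Hz — it was already below the reference.

600.2 Hz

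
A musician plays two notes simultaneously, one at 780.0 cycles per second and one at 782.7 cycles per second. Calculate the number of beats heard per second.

f_beat = |f₁ − f₂|.
|780.0 − 782.7| = 2.7 Hz.

2.7 Hz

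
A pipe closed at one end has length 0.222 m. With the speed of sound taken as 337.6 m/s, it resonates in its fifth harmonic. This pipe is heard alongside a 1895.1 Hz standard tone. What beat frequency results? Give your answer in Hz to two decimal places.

Closed pipe (odd harmonics): f_n = n·v/(4L) = 5·337.6/(4·0.222) = 1900.9009 Hz.
f_beat = |1900.9009 − 1895.1| = 5.80 Hz.

5.80 Hz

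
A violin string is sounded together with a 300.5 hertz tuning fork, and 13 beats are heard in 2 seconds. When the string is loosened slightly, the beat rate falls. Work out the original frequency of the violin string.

Beat frequency = 13/2 = 6.5 Hz.
|f − 300.5| = 6.5, so the violin string was at either 294 Hz or 307 Hz.
Reducing tension lowers a string's frequency; the adjustment lowers the violin string's frequency.
The beat rate fell, so the adjustment moved the violin string toward 300.5 Hz — it must have started above the reference.

307 Hz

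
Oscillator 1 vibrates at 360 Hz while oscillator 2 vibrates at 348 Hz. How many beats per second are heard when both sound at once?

The beat frequency equals the magnitude of the frequency difference.
|360 − 348| = 12 Hz.

12 Hz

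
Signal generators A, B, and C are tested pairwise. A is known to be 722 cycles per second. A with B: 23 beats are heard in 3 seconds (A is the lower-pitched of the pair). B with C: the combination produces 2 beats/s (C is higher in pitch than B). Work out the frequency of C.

731.6667 Hz

A–B: Beat frequency = 23/3 = 7.6667 Hz.
B is above A, so f_B = 722 + 7.6667 = 729.6667 Hz.
C is above B, so f_C = 729.6667 + 2 = 731.6667 Hz.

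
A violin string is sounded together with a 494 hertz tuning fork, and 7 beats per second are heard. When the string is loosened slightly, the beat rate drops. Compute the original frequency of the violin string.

|f − 494| = 7, so the violin string was at either 487 Hz or 501 Hz.
Reducing tension lowers a string's frequency; the adjustment lowers the violin string's frequency.
The beat rate fell, so the adjustment moved the violin string toward 494 Hz — it must have started above the reference.

501 Hz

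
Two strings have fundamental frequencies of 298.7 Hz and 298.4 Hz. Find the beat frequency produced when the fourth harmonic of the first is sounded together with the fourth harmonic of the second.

1.2 Hz

Fourth harmonic of the first: 4·298.7 = 1194.8 Hz.
Fourth harmonic of the second: 4·298.4 = 1193.6 Hz.
f_beat = |1194.8 − 1193.6| = 1.2 Hz.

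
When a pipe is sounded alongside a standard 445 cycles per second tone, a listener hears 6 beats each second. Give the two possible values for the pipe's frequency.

439 Hz or 451 Hz

|f − 445| = 6, so f = 445 ± 6.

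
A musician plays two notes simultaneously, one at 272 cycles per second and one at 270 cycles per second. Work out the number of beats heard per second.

The beat frequency equals the magnitude of the frequency difference.
|272 − 270| = 2 Hz.

2 Hz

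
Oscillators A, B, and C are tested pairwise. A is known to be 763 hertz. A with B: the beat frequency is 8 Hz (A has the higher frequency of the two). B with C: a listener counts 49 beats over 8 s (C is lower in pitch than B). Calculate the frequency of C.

B is below A, so f_B = 763 − 8 = 755 Hz.
B–C: Beat frequency = 49/8 = 6.125 Hz.
C is below B, so f_C = 755 − 6.125 = 748.875 Hz.

748.875 Hz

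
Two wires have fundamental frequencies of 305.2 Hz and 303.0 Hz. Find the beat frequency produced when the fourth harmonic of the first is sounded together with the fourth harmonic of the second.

8.8 Hz

Fourth harmonic of the first: 4·305.2 = 1220.8 Hz.
Fourth harmonic of the second: 4·303.0 = 1212.0 Hz.
f_beat = |1220.8 − 1212.0| = 8.8 Hz.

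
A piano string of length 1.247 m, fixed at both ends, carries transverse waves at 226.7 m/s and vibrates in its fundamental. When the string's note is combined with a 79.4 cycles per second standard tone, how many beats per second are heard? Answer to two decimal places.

11.50 Hz

For a string fixed at both ends, f_n = n·v/(2L) = 1·226.7/(2·1.247) = 90.8982 Hz.
f_beat = |90.8982 − 79.4| = 11.50 Hz.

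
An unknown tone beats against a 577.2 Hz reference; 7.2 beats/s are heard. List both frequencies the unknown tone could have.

570 Hz or 584.4 Hz

|f − 577.2| = 7.2, so f = 577.2 ± 7.2.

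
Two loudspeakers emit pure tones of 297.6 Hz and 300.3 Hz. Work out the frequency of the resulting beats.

The beat frequency equals the magnitude of the frequency difference.
|297.6 − 300.3| = 2.7 Hz.

2.7 Hz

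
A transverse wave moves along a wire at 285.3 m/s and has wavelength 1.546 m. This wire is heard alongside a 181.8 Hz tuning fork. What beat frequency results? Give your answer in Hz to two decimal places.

2.74 Hz

Source frequency f = v/λ = 285.3/1.546 = 184.5408 Hz.
f_beat = |184.5408 − 181.8| = 2.74 Hz.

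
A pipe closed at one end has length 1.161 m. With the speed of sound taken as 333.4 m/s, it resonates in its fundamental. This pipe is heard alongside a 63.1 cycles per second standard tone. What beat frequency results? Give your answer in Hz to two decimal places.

Closed pipe (odd harmonics): f_n = n·v/(4L) = 1·333.4/(4·1.161) = 71.7916 Hz.
f_beat = |71.7916 − 63.1| = 8.69 Hz.

8.69 Hz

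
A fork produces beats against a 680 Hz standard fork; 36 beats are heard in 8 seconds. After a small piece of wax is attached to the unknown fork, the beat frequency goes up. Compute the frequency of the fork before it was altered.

Beat frequency = 36/8 = 4.5 Hz.
|f − 680| = 4.5, so the fork was at either 675.5 Hz or 684.5 Hz.
Loading a fork with wax lowers its frequency; the adjustment lowers the fork's frequency.
The beat rate rose, so the adjustment moved the fork further from 680 Hz — it was already below the reference.

675.5 Hz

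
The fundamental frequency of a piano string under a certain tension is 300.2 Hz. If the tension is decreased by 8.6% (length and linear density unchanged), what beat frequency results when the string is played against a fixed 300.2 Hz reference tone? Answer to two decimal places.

For a string, f ∝ √T, so the new frequency is 300.2·√0.914 = 287.0012 Hz.
f_beat = |287.0012 − 300.2| = 13.20 Hz.

13.20 Hz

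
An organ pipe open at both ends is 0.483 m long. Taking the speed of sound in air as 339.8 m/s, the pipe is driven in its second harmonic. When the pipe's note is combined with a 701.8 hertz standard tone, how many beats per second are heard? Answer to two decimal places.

1.72 Hz

Open pipe: f_n = n·v/(2L) = 2·339.8/(2·0.483) = 703.5197 Hz.
f_beat = |703.5197 − 701.8| = 1.72 Hz.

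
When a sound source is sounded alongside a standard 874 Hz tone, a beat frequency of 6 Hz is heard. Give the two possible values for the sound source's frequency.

868 Hz or 880 Hz

|f − 874| = 6, so f = 874 ± 6.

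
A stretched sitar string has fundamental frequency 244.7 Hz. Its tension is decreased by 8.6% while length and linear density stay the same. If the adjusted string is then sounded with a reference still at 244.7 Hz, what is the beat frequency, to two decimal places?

10.76 Hz

For a string, f ∝ √T, so the new frequency is 244.7·√0.914 = 233.9414 Hz.
f_beat = |233.9414 − 244.7| = 10.76 Hz.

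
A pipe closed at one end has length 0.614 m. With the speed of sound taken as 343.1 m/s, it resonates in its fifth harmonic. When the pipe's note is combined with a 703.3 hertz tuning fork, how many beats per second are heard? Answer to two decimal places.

4.81 Hz

Closed pipe (odd harmonics): f_n = n·v/(4L) = 5·343.1/(4·0.614) = 698.4935 Hz.
f_beat = |698.4935 − 703.3| = 4.81 Hz.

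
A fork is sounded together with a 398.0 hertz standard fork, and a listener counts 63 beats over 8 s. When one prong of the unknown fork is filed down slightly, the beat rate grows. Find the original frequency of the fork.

Beat frequency = 63/8 = 7.875 Hz.
|f − 398.0| = 7.875, so the fork was at either 390.125 Hz or 405.875 Hz.
Filing a prong removes mass and raises the fork's frequency; the adjustment raises the fork's frequency.
The beat rate rose, so the adjustment moved the fork further from 398.0 Hz — it was already above the reference.

405.875 Hz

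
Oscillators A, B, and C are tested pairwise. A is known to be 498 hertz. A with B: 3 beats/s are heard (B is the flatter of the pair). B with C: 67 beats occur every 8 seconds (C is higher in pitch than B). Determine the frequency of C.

503.375 Hz

B is below A, so f_B = 498 − 3 = 495 Hz.
B–C: Beat frequency = 67/8 = 8.375 Hz.
C is above B, so f_C = 495 + 8.375 = 503.375 Hz.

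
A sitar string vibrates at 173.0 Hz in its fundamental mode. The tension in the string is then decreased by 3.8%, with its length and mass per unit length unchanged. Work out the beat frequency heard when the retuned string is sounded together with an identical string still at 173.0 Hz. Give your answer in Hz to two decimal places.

3.32 Hz

For a string, f ∝ √T, so the new frequency is 173.0·√0.962 = 169.6812 Hz.
f_beat = |169.6812 − 173.0| = 3.32 Hz.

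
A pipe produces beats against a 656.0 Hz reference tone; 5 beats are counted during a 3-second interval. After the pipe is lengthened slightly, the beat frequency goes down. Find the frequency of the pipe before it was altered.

Beat frequency = 5/3 = 1.6667 Hz.
|f − 656.0| = 1.6667, so the pipe was at either 654.3333 Hz or 657.6667 Hz.
A longer pipe has a lower fundamental; the adjustment lowers the pipe's frequency.
The beat rate fell, so the adjustment moved the pipe toward 656.0 Hz — it must have started above the reference.

657.6667 Hz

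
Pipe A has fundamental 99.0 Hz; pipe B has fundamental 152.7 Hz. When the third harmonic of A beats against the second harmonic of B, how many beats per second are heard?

Third harmonic of the first: 3·99.0 = 297.0 Hz.
Second harmonic of the second: 2·152.7 = 305.4 Hz.
f_beat = |297.0 − 305.4| = 8.4 Hz.

8.4 Hz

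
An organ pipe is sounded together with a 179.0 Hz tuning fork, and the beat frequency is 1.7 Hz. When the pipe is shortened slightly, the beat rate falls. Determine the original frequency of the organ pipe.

177.3 Hz

|f − 179.0| = 1.7, so the organ pipe was at either 177.3 Hz or 180.7 Hz.
A shorter pipe has a higher fundamental; the adjustment raises the organ pipe's frequency.
The beat rate fell, so the adjustment moved the organ pipe toward 179.0 Hz — it must have started below the reference.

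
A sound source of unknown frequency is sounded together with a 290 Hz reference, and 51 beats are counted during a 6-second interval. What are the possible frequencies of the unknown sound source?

Beat frequency = 51/6 = 8.5 Hz.
|f − 290| = 8.5, so f = 290 ± 8.5.

281.5 Hz or 298.5 Hz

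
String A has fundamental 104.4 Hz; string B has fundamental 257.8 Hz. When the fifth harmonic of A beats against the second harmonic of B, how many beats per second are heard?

6.4 Hz

Fifth harmonic of the first: 5·104.4 = 522.0 Hz.
Second harmonic of the second: 2·257.8 = 515.6 Hz.
f_beat = |522.0 − 515.6| = 6.4 Hz.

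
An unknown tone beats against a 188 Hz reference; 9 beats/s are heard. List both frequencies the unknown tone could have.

179 Hz or 197 Hz

|f − 188| = 9, so f = 188 ± 9.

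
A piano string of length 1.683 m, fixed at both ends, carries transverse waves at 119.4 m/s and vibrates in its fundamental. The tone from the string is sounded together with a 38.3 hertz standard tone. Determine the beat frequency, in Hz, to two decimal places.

For a string fixed at both ends, f_n = n·v/(2L) = 1·119.4/(2·1.683) = 35.4724 Hz.
f_beat = |35.4724 − 38.3| = 2.83 Hz.

2.83 Hz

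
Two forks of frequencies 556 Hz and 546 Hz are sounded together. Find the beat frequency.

10 Hz

Beats arise from superposition of two nearby frequencies; the beat rate is |f₁ − f₂|.
|556 − 546| = 10 Hz.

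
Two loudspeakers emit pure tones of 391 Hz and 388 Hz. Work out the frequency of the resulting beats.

f_beat = |f₁ − f₂|.
|391 − 388| = 3 Hz.

3 Hz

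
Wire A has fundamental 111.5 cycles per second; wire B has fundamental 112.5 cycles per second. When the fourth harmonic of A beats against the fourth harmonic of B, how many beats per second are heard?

4.0 Hz

Fourth harmonic of the first: 4·111.5 = 446.0 Hz.
Fourth harmonic of the second: 4·112.5 = 450.0 Hz.
f_beat = |446.0 − 450.0| = 4.0 Hz.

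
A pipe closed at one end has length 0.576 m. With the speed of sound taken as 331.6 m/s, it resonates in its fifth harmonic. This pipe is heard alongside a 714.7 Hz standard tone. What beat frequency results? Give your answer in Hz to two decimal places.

4.92 Hz

Closed pipe (odd harmonics): f_n = n·v/(4L) = 5·331.6/(4·0.576) = 719.6181 Hz.
f_beat = |719.6181 − 714.7| = 4.92 Hz.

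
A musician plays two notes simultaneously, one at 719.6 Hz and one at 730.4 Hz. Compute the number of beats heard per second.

10.8 Hz

The beat frequency equals the magnitude of the frequency difference.
|719.6 − 730.4| = 10.8 Hz.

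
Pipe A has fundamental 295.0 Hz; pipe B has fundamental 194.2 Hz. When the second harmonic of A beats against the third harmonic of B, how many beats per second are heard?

Second harmonic of the first: 2·295.0 = 590.0 Hz.
Third harmonic of the second: 3·194.2 = 582.6 Hz.
f_beat = |590.0 − 582.6| = 7.4 Hz.

7.4 Hz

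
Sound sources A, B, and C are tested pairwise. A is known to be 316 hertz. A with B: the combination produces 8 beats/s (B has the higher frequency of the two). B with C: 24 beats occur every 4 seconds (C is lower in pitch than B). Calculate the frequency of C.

318 Hz

B is above A, so f_B = 316 + 8 = 324 Hz.
B–C: Beat frequency = 24/4 = 6 Hz.
C is below B, so f_C = 324 − 6 = 318 Hz.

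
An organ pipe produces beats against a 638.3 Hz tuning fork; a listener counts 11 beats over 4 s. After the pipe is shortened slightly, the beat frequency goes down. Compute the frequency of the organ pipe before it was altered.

Beat frequency = 11/4 = 2.75 Hz.
|f − 638.3| = 2.75, so the organ pipe was at either 635.55 Hz or 641.05 Hz.
A shorter pipe has a higher fundamental; the adjustment raises the organ pipe's frequency.
The beat rate fell, so the adjustment moved the organ pipe toward 638.3 Hz — it must have started below the reference.

635.55 Hz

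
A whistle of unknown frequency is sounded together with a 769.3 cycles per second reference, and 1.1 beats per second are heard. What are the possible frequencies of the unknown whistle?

768.2 Hz or 770.4 Hz

|f − 769.3| = 1.1, so f = 769.3 ± 1.1.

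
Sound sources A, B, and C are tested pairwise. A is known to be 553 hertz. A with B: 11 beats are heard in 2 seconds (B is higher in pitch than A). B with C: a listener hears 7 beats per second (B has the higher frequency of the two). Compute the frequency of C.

551.5 Hz

A–B: Beat frequency = 11/2 = 5.5 Hz.
B is above A, so f_B = 553 + 5.5 = 558.5 Hz.
C is below B, so f_C = 558.5 − 7 = 551.5 Hz.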